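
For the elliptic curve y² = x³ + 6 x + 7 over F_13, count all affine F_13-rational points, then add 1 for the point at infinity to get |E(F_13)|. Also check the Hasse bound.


Affine points = {(1, 1), (1, 12), (2, 1), (2, 12), (3, 0), (4, 2), (4, 11), (6, 5), (6, 8), (9, 6), (9, 7), (10, 1), (10, 12), (11, 0), (12, 0)}; affine count = 15; |E(F_13)| = 16.

Discriminant check: Δ ∝ 4a³ + 27b² = 4·6³ + 27·7² = 4·216 + 27·49 ≡ 3 (mod 13). Nonzero ⇒ E is nonsingular.
For each x ∈ F_13, compute rhs = x³ + 6·x + 7 mod 13, then count y ∈ F_13 with y² ≡ rhs.
  x = 0: rhs = 7, matching y values: none (0 points).
  x = 1: rhs = 1, matching y values: 1, 12 (2 points).
  x = 2: rhs = 1, matching y values: 1, 12 (2 points).
  x = 3: rhs = 0, matching y values: 0 (1 points).
  x = 4: rhs = 4, matching y values: 2, 11 (2 points).
  x = 5: rhs = 6, matching y values: none (0 points).
  x = 6: rhs = 12, matching y values: 5, 8 (2 points).
  x = 7: rhs = 2, matching y values: none (0 points).
  x = 8: rhs = 8, matching y values: none (0 points).
  x = 9: rhs = 10, matching y values: 6, 7 (2 points).
  x = 10: rhs = 1, matching y values: 1, 12 (2 points).
  x = 11: rhs = 0, matching y values: 0 (1 points).
  x = 12: rhs = 0, matching y values: 0 (1 points).
Total affine count: 15.
Full point count |E(F_13)| = 15 + 1 = 16.
Hasse bound: |16 − (13+1)| = |2| = 2 ≤ 2√13 ≈ 7.2111 ✓.


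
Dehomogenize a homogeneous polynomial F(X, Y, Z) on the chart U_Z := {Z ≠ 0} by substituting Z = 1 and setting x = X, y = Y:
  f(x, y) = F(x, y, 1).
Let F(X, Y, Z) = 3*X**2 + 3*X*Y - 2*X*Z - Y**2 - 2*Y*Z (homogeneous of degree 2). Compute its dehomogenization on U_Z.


f(x, y) = 3*x**2 + 3*x*y - 2*x - y**2 - 2*y

On U_Z we set Z = 1. Each monomial c·X^i·Y^j·Z^k in F becomes c·x^i·y^j·1^k = c·x^i·y^j.
Substituting Z = 1: F(X, Y, 1) = 3*x**2 + 3*x*y - 2*x - y**2 - 2*y.
Note: deg(f) ≤ deg(F) = 2; strict inequality happens when F is divisible by Z (lost terms).


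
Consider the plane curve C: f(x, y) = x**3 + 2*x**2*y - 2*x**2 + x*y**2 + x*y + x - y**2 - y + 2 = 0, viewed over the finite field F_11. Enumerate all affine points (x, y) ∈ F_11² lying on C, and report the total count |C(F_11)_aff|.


Affine F_11-points: {(0, 1), (0, 9), (1, 10), (5, 6), (5, 8), (7, 5), (7, 7), (9, 4), (9, 5)}; count = 9.

For each of the 121 pairs (x, y) ∈ F_11², evaluate f(x, y) mod 11. Record the zeros.
  x = 0: [0↦2, 1↦0, 2↦7, 3↦1, 4↦4, 5↦5, 6↦4, 7↦1, 8↦7, 9↦0, 10↦2]  zeros at y ∈ {1, 9}
  x = 1: [0↦2, 1↦4, 2↦6, 3↦8, 4↦10, 5↦1, 6↦3, 7↦5, 8↦7, 9↦9, 10↦0]  zeros at y ∈ {10}
  x = 2: [0↦4, 1↦3, 2↦4, 3↦7, 4↦1, 5↦8, 6↦6, 7↦6, 8↦8, 9↦1, 10↦7]  zeros at y ∈ ∅
  x = 3: [0↦3, 1↦3, 2↦7, 3↦4, 4↦5, 5↦10, 6↦8, 7↦10, 8↦5, 9↦4, 10↦7]  zeros at y ∈ ∅
  x = 4: [0↦5, 1↦10, 2↦10, 3↦5, 4↦6, 5↦2, 6↦4, 7↦1, 8↦4, 9↦2, 10↦6]  zeros at y ∈ ∅
  x = 5: [0↦5, 1↦8, 2↦8, 3↦5, 4↦10, 5↦1, 6↦0, 7↦7, 8↦0, 9↦1, 10↦10]  zeros at y ∈ {6, 8}
  x = 6: [0↦9, 1↦3, 2↦7, 3↦10, 4↦1, 5↦2, 6↦2, 7↦1, 8↦10, 9↦7, 10↦3]  zeros at y ∈ ∅
  x = 7: [0↦1, 1↦1, 2↦2, 3↦4, 4↦7, 5↦0, 6↦5, 7↦0, 8↦7, 9↦4, 10↦2]  zeros at y ∈ {5, 7}
  x = 8: [0↦9, 1↦8, 2↦10, 3↦4, 4↦1, 5↦1, 6↦4, 7↦10, 8↦8, 9↦9, 10↦2]  zeros at y ∈ ∅
  x = 9: [0↦6, 1↦8, 2↦4, 3↦5, 4↦0, 5↦0, 6↦5, 7↦4, 8↦8, 9↦6, 10↦9]  zeros at y ∈ {4, 5}
  x = 10: [0↦9, 1↦7, 2↦1, 3↦2, 4↦10, 5↦3, 6↦3, 7↦10, 8↦2, 9↦1, 10↦7]  zeros at y ∈ ∅
Collecting zeros: affine points = {(0, 1), (0, 9), (1, 10), (5, 6), (5, 8), (7, 5), (7, 7), (9, 4), (9, 5)}.
Total count |C(F_11)_aff| = 9.


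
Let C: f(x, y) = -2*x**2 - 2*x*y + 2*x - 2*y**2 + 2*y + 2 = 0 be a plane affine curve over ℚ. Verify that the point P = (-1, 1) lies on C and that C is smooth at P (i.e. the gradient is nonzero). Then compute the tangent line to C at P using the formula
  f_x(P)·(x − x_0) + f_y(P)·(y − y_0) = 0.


Tangent line at P: 4*x + 4 = 0.

Step 1: f(-1, 1) = 0, so P lies on C.
Step 2: partial derivatives
  f_x(x, y) = -4*x - 2*y + 2, f_y(x, y) = -2*x - 4*y + 2.
  f_x(P) = 4, f_y(P) = 0 (gradient nonzero, so P is smooth).
Step 3: tangent line at P: 4·(x − -1) + 0·(y − 1) = 0.
Expanding: 4*x + 4 = 0.


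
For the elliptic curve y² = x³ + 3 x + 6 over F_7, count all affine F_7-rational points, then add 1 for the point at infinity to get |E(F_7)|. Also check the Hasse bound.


Affine points = {(3, 0), (6, 3), (6, 4)}; affine count = 3; |E(F_7)| = 4.

Discriminant check: Δ ∝ 4a³ + 27b² = 4·3³ + 27·6² = 4·27 + 27·36 ≡ 2 (mod 7). Nonzero ⇒ E is nonsingular.
For each x ∈ F_7, compute rhs = x³ + 3·x + 6 mod 7, then count y ∈ F_7 with y² ≡ rhs.
  x = 0: rhs = 6, matching y values: none (0 points).
  x = 1: rhs = 3, matching y values: none (0 points).
  x = 2: rhs = 6, matching y values: none (0 points).
  x = 3: rhs = 0, matching y values: 0 (1 points).
  x = 4: rhs = 5, matching y values: none (0 points).
  x = 5: rhs = 6, matching y values: none (0 points).
  x = 6: rhs = 2, matching y values: 3, 4 (2 points).
Total affine count: 3.
Full point count |E(F_7)| = 3 + 1 = 4.
Hasse bound: |4 − (7+1)| = |-4| = 4 ≤ 2√7 ≈ 5.2915 ✓.


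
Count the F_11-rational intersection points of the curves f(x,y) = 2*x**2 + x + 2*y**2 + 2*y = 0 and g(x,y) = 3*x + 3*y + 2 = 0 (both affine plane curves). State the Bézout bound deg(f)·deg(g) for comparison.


Common zeros: {(8, 6), (9, 5)}; count = 2; Bézout bound = 2.

deg(f) = 2, deg(g) = 1, so Bézout bound = 2.
Scan x ∈ F_11. For each x, list the y ∈ F_11 with f(x, y) ≡ 0 and those with g(x, y) ≡ 0 (mod 11); the common zeros in that column are the intersection.
  x = 0: f ≡ 0 at y ∈ {0, 10}; g ≡ 0 at y ∈ {3}; common: ∅.
  x = 1: f ≡ 0 at y ∈ ∅; g ≡ 0 at y ∈ {2}; common: ∅.
  x = 2: f ≡ 0 at y ∈ {2, 8}; g ≡ 0 at y ∈ {1}; common: ∅.
  x = 3: f ≡ 0 at y ∈ {2, 8}; g ≡ 0 at y ∈ {0}; common: ∅.
  x = 4: f ≡ 0 at y ∈ ∅; g ≡ 0 at y ∈ {10}; common: ∅.
  x = 5: f ≡ 0 at y ∈ {0, 10}; g ≡ 0 at y ∈ {9}; common: ∅.
  x = 6: f ≡ 0 at y ∈ ∅; g ≡ 0 at y ∈ {8}; common: ∅.
  x = 7: f ≡ 0 at y ∈ {5}; g ≡ 0 at y ∈ {7}; common: ∅.
  x = 8: f ≡ 0 at y ∈ {4, 6}; g ≡ 0 at y ∈ {6}; common: {6}.
  x = 9: f ≡ 0 at y ∈ {5}; g ≡ 0 at y ∈ {5}; common: {5}.
  x = 10: f ≡ 0 at y ∈ ∅; g ≡ 0 at y ∈ {4}; common: ∅.
Collecting: common zeros = {(8, 6), (9, 5)}, so the count is 2.
Comparison with the Bézout bound: 2 ≤ 2 = deg(f)·deg(g), as expected for curves with no common component (the bound is attained).


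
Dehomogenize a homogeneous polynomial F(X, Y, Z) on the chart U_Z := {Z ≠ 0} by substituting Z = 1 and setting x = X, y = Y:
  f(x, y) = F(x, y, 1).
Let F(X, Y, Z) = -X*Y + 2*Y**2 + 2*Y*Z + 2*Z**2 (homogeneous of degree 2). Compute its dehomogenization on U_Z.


f(x, y) = -x*y + 2*y**2 + 2*y + 2

On U_Z we set Z = 1. Each monomial c·X^i·Y^j·Z^k in F becomes c·x^i·y^j·1^k = c·x^i·y^j.
Substituting Z = 1: F(X, Y, 1) = -x*y + 2*y**2 + 2*y + 2.
Note: deg(f) ≤ deg(F) = 2; strict inequality happens when F is divisible by Z (lost terms).


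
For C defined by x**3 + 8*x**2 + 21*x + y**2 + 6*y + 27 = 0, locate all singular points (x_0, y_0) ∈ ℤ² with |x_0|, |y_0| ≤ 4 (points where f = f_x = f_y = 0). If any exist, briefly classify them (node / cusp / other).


Singular points: {(-3, -3)}; classification: node.

Compute partial derivatives:
  f_x = 3*x**2 + 16*x + 21.
  f_y = 2*y + 6.
Scan x_0 ∈ {−4, ..., 4}. For each x_0, f_y(x_0, y) is a polynomial in y; find its integer roots y ∈ {−4, ..., 4}, then test f_x and f at those candidates.
  x = -4: f_y(-4, y) = 2*y + 6; vanishes at y ∈ {-3}. (-4, -3): f_x = 5 ≠ 0.
  x = -3: f_y(-3, y) = 2*y + 6; vanishes at y ∈ {-3}. (-3, -3): f_x = 0, f = 0 — SINGULAR.
  x = -2: f_y(-2, y) = 2*y + 6; vanishes at y ∈ {-3}. (-2, -3): f_x = 1 ≠ 0.
  x = -1: f_y(-1, y) = 2*y + 6; vanishes at y ∈ {-3}. (-1, -3): f_x = 8 ≠ 0.
  x = 0: f_y(0, y) = 2*y + 6; vanishes at y ∈ {-3}. (0, -3): f_x = 21 ≠ 0.
  x = 1: f_y(1, y) = 2*y + 6; vanishes at y ∈ {-3}. (1, -3): f_x = 40 ≠ 0.
  x = 2: f_y(2, y) = 2*y + 6; vanishes at y ∈ {-3}. (2, -3): f_x = 65 ≠ 0.
  x = 3: f_y(3, y) = 2*y + 6; vanishes at y ∈ {-3}. (3, -3): f_x = 96 ≠ 0.
  x = 4: f_y(4, y) = 2*y + 6; vanishes at y ∈ {-3}. (4, -3): f_x = 133 ≠ 0.
Only singular point on the grid: (-3, -3).
Classify: substitute x = -3 + u, y = -3 + v and expand: f = u**3 - u**2 + v**2.
No constant or linear terms (consistent with a singular point). Quadratic part: -u**2 + v**2. Cubic part: u**3.
The quadratic part v**2 - u**2 = (v − u)(v + u) splits into two distinct linear factors, so there are two distinct tangent lines y − -3 = ±(x − -3) — this is a node (ordinary double point).
Classification: node.


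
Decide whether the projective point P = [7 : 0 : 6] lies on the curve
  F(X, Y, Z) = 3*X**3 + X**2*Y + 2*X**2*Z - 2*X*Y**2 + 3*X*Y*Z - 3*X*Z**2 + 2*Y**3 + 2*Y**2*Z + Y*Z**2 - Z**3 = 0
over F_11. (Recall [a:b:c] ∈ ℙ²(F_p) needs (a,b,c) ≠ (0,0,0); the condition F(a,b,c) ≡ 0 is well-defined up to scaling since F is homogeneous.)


F(7,0,6) ≡ 7 (mod 11); P is NOT on the curve.

Evaluate F(7, 0, 6) term-by-term (mod 11).
  3*X**3 ↦ 3·343·1·1 = 1029
  X**2*Y ↦ 1·49·0·1 = 0
  2*X**2*Z ↦ 2·49·1·6 = 588
  -2*X*Y**2 ↦ -2·7·0·1 = 0
  3*X*Y*Z ↦ 3·7·0·6 = 0
  -3*X*Z**2 ↦ -3·7·1·36 = -756
  2*Y**3 ↦ 2·1·0·1 = 0
  2*Y**2*Z ↦ 2·1·0·6 = 0
  Y*Z**2 ↦ 1·1·0·36 = 0
  -Z**3 ↦ -1·1·1·216 = -216
Sum: F(7, 0, 6) = (1029) + (0) + (588) + (0) + (0) + (-756) + (0) + (0) + (0) + (-216) = 645.
Reducing mod 11: 645 ≡ 7 (mod 11).
Since F(a, b, c) ≡ 7 ≠ 0 (mod 11), P does NOT lie on the curve.


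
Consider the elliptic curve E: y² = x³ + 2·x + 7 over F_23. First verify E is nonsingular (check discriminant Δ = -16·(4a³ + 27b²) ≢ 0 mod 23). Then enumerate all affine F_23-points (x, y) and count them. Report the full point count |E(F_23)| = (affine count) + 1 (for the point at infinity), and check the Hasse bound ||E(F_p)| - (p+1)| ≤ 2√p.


Affine points = {(5, 2), (5, 21), (8, 11), (8, 12), (9, 8), (9, 15), (11, 7), (11, 16), (15, 10), (15, 13), (16, 8), (16, 15), (17, 3), (17, 20), (19, 2), (19, 21), (21, 8), (21, 15), (22, 2), (22, 21)}; affine count = 20; |E(F_23)| = 21.

Discriminant check: Δ ∝ 4a³ + 27b² = 4·2³ + 27·7² = 4·8 + 27·49 ≡ 21 (mod 23). Nonzero ⇒ E is nonsingular.
For each x ∈ F_23, compute rhs = x³ + 2·x + 7 mod 23, then count y ∈ F_23 with y² ≡ rhs.
  x = 0: rhs = 7, matching y values: none (0 points).
  x = 1: rhs = 10, matching y values: none (0 points).
  x = 2: rhs = 19, matching y values: none (0 points).
  x = 3: rhs = 17, matching y values: none (0 points).
  x = 4: rhs = 10, matching y values: none (0 points).
  x = 5: rhs = 4, matching y values: 2, 21 (2 points).
  x = 6: rhs = 5, matching y values: none (0 points).
  x = 7: rhs = 19, matching y values: none (0 points).
  x = 8: rhs = 6, matching y values: 11, 12 (2 points).
  x = 9: rhs = 18, matching y values: 8, 15 (2 points).
  x = 10: rhs = 15, matching y values: none (0 points).
  x = 11: rhs = 3, matching y values: 7, 16 (2 points).
  x = 12: rhs = 11, matching y values: none (0 points).
  x = 13: rhs = 22, matching y values: none (0 points).
  x = 14: rhs = 19, matching y values: none (0 points).
  x = 15: rhs = 8, matching y values: 10, 13 (2 points).
  x = 16: rhs = 18, matching y values: 8, 15 (2 points).
  x = 17: rhs = 9, matching y values: 3, 20 (2 points).
  x = 18: rhs = 10, matching y values: none (0 points).
  x = 19: rhs = 4, matching y values: 2, 21 (2 points).
  x = 20: rhs = 20, matching y values: none (0 points).
  x = 21: rhs = 18, matching y values: 8, 15 (2 points).
  x = 22: rhs = 4, matching y values: 2, 21 (2 points).
Total affine count: 20.
Full point count |E(F_23)| = 20 + 1 = 21.
Hasse bound: |21 − (23+1)| = |-3| = 3 ≤ 2√23 ≈ 9.5917 ✓.


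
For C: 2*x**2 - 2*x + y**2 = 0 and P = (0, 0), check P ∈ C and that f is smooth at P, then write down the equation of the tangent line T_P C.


Tangent line at P: -2*x = 0.

Step 1: f(0, 0) = 0, so P lies on C.
Step 2: partial derivatives
  f_x(x, y) = 4*x - 2, f_y(x, y) = 2*y.
  f_x(P) = -2, f_y(P) = 0 (gradient nonzero, so P is smooth).
Step 3: tangent line at P: -2·(x − 0) + 0·(y − 0) = 0.
Expanding: -2*x = 0.


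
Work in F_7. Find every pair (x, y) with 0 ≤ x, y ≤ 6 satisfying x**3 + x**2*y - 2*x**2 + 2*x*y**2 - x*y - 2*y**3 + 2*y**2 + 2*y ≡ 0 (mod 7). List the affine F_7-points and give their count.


Affine F_7-points: {(0, 0), (2, 0), (4, 2)}; count = 3.

For each of the 49 pairs (x, y) ∈ F_7², evaluate f(x, y) mod 7. Record the zeros.
  x = 0: [0↦0, 1↦2, 2↦3, 3↦5, 4↦3, 5↦6, 6↦2]  zeros at y ∈ {0}
  x = 1: [0↦6, 1↦3, 2↦3, 3↦1, 4↦6, 5↦6, 6↦3]  zeros at y ∈ ∅
  x = 2: [0↦0, 1↦1, 2↦2, 3↦5, 4↦5, 5↦4, 6↦4]  zeros at y ∈ {0}
  x = 3: [0↦2, 1↦2, 2↦6, 3↦2, 4↦6, 5↦6, 6↦4]  zeros at y ∈ ∅
  x = 4: [0↦4, 1↦5, 2↦0, 3↦5, 4↦1, 5↦4, 6↦2]  zeros at y ∈ {2}
  x = 5: [0↦5, 1↦2, 2↦4, 3↦6, 4↦3, 5↦4, 6↦4]  zeros at y ∈ ∅
  x = 6: [0↦4, 1↦6, 2↦3, 3↦4, 4↦4, 5↦5, 6↦2]  zeros at y ∈ ∅
Collecting zeros: affine points = {(0, 0), (2, 0), (4, 2)}.
Total count |C(F_7)_aff| = 3.


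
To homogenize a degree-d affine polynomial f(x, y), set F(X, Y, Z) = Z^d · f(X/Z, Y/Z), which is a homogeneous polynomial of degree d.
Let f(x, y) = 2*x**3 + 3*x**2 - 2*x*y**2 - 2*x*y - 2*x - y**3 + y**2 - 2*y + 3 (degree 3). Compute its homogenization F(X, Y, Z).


F(X, Y, Z) = 2*X**3 + 3*X**2*Z - 2*X*Y**2 - 2*X*Y*Z - 2*X*Z**2 - Y**3 + Y**2*Z - 2*Y*Z**2 + 3*Z**3

deg(f) = 3.
Substitute x = X/Z, y = Y/Z into f, then multiply by Z^3.
  monomial 2·x^3·y^0 ↦ 2·X^3·Y^0·Z^0.
  monomial 3·x^2·y^0 ↦ 3·X^2·Y^0·Z^1.
  monomial -2·x^1·y^2 ↦ -2·X^1·Y^2·Z^0.
  monomial -2·x^1·y^1 ↦ -2·X^1·Y^1·Z^1.
  monomial -2·x^1·y^0 ↦ -2·X^1·Y^0·Z^2.
  monomial -1·x^0·y^3 ↦ -1·X^0·Y^3·Z^0.
  monomial 1·x^0·y^2 ↦ 1·X^0·Y^2·Z^1.
  monomial -2·x^0·y^1 ↦ -2·X^0·Y^1·Z^2.
  monomial 3·x^0·y^0 ↦ 3·X^0·Y^0·Z^3.
Collecting: F(X, Y, Z) = 2*X**3 + 3*X**2*Z - 2*X*Y**2 - 2*X*Y*Z - 2*X*Z**2 - Y**3 + Y**2*Z - 2*Y*Z**2 + 3*Z**3.


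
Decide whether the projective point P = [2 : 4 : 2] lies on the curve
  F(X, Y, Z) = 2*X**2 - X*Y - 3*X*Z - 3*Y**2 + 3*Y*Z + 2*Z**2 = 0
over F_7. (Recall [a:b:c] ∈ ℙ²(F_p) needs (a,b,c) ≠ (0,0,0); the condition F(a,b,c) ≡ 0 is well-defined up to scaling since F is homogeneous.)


F(2,4,2) ≡ 0 (mod 7); P is on the curve.

Evaluate F(2, 4, 2) term-by-term (mod 7).
  2*X**2 ↦ 2·4·1·1 = 8
  -X*Y ↦ -1·2·4·1 = -8
  -3*X*Z ↦ -3·2·1·2 = -12
  -3*Y**2 ↦ -3·1·16·1 = -48
  3*Y*Z ↦ 3·1·4·2 = 24
  2*Z**2 ↦ 2·1·1·4 = 8
Sum: F(2, 4, 2) = (8) + (-8) + (-12) + (-48) + (24) + (8) = -28.
Reducing mod 7: -28 ≡ 0 (mod 7).
Since F(a, b, c) ≡ 0 (mod 7), P lies on the curve.


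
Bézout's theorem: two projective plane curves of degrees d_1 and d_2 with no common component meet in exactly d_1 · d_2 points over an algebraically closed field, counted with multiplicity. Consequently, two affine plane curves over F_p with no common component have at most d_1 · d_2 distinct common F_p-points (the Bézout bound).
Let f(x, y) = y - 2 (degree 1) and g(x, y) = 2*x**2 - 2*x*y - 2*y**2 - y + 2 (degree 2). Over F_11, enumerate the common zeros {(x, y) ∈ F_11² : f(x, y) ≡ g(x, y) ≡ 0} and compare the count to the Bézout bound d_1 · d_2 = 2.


Common zeros: {(5, 2), (8, 2)}; count = 2; Bézout bound = 2.

deg(f) = 1, deg(g) = 2, so Bézout bound = 2.
Scan x ∈ F_11. For each x, list the y ∈ F_11 with f(x, y) ≡ 0 and those with g(x, y) ≡ 0 (mod 11); the common zeros in that column are the intersection.
  x = 0: f ≡ 0 at y ∈ {2}; g ≡ 0 at y ∈ ∅; common: ∅.
  x = 1: f ≡ 0 at y ∈ {2}; g ≡ 0 at y ∈ ∅; common: ∅.
  x = 2: f ≡ 0 at y ∈ {2}; g ≡ 0 at y ∈ ∅; common: ∅.
  x = 3: f ≡ 0 at y ∈ {2}; g ≡ 0 at y ∈ {1}; common: ∅.
  x = 4: f ≡ 0 at y ∈ {2}; g ≡ 0 at y ∈ {3, 9}; common: ∅.
  x = 5: f ≡ 0 at y ∈ {2}; g ≡ 0 at y ∈ {2, 9}; common: {2}.
  x = 6: f ≡ 0 at y ∈ {2}; g ≡ 0 at y ∈ ∅; common: ∅.
  x = 7: f ≡ 0 at y ∈ {2}; g ≡ 0 at y ∈ ∅; common: ∅.
  x = 8: f ≡ 0 at y ∈ {2}; g ≡ 0 at y ∈ {2, 6}; common: {2}.
  x = 9: f ≡ 0 at y ∈ {2}; g ≡ 0 at y ∈ {1, 6}; common: ∅.
  x = 10: f ≡ 0 at y ∈ {2}; g ≡ 0 at y ∈ {3}; common: ∅.
Collecting: common zeros = {(5, 2), (8, 2)}, so the count is 2.
Comparison with the Bézout bound: 2 ≤ 2 = deg(f)·deg(g), as expected for curves with no common component (the bound is attained).


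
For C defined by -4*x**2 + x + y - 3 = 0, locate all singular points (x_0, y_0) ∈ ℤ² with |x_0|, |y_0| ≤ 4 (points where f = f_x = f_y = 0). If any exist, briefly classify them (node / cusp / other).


No singular points in the scanned grid; C is smooth there.

Compute partial derivatives:
  f_x = 1 - 8*x.
  f_y = 1.
f_y = 1 is a nonzero constant, so f_y never vanishes: no point (x, y) can satisfy f = f_x = f_y = 0. In particular no (x, y) ∈ {−4, ..., 4}² is singular; the curve is smooth.


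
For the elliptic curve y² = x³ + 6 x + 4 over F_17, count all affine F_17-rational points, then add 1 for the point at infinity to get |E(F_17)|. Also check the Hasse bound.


Affine points = {(0, 2), (0, 15), (3, 7), (3, 10), (6, 1), (6, 16), (7, 7), (7, 10), (12, 6), (12, 11), (13, 1), (13, 16), (15, 1), (15, 16)}; affine count = 14; |E(F_17)| = 15.

Discriminant check: Δ ∝ 4a³ + 27b² = 4·6³ + 27·4² = 4·216 + 27·16 ≡ 4 (mod 17). Nonzero ⇒ E is nonsingular.
For each x ∈ F_17, compute rhs = x³ + 6·x + 4 mod 17, then count y ∈ F_17 with y² ≡ rhs.
  x = 0: rhs = 4, matching y values: 2, 15 (2 points).
  x = 1: rhs = 11, matching y values: none (0 points).
  x = 2: rhs = 7, matching y values: none (0 points).
  x = 3: rhs = 15, matching y values: 7, 10 (2 points).
  x = 4: rhs = 7, matching y values: none (0 points).
  x = 5: rhs = 6, matching y values: none (0 points).
  x = 6: rhs = 1, matching y values: 1, 16 (2 points).
  x = 7: rhs = 15, matching y values: 7, 10 (2 points).
  x = 8: rhs = 3, matching y values: none (0 points).
  x = 9: rhs = 5, matching y values: none (0 points).
  x = 10: rhs = 10, matching y values: none (0 points).
  x = 11: rhs = 7, matching y values: none (0 points).
  x = 12: rhs = 2, matching y values: 6, 11 (2 points).
  x = 13: rhs = 1, matching y values: 1, 16 (2 points).
  x = 14: rhs = 10, matching y values: none (0 points).
  x = 15: rhs = 1, matching y values: 1, 16 (2 points).
  x = 16: rhs = 14, matching y values: none (0 points).
Total affine count: 14.
Full point count |E(F_17)| = 14 + 1 = 15.
Hasse bound: |15 − (17+1)| = |-3| = 3 ≤ 2√17 ≈ 8.2462 ✓.


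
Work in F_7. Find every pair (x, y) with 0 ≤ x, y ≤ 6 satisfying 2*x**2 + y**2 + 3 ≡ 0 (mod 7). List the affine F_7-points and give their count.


Affine F_7-points: {(0, 2), (0, 5), (1, 3), (1, 4), (3, 0), (4, 0), (6, 3), (6, 4)}; count = 8.

For each of the 49 pairs (x, y) ∈ F_7², evaluate f(x, y) mod 7. Record the zeros.
  x = 0: [0↦3, 1↦4, 2↦0, 3↦5, 4↦5, 5↦0, 6↦4]  zeros at y ∈ {2, 5}
  x = 1: [0↦5, 1↦6, 2↦2, 3↦0, 4↦0, 5↦2, 6↦6]  zeros at y ∈ {3, 4}
  x = 2: [0↦4, 1↦5, 2↦1, 3↦6, 4↦6, 5↦1, 6↦5]  zeros at y ∈ ∅
  x = 3: [0↦0, 1↦1, 2↦4, 3↦2, 4↦2, 5↦4, 6↦1]  zeros at y ∈ {0}
  x = 4: [0↦0, 1↦1, 2↦4, 3↦2, 4↦2, 5↦4, 6↦1]  zeros at y ∈ {0}
  x = 5: [0↦4, 1↦5, 2↦1, 3↦6, 4↦6, 5↦1, 6↦5]  zeros at y ∈ ∅
  x = 6: [0↦5, 1↦6, 2↦2, 3↦0, 4↦0, 5↦2, 6↦6]  zeros at y ∈ {3, 4}
Collecting zeros: affine points = {(0, 2), (0, 5), (1, 3), (1, 4), (3, 0), (4, 0), (6, 3), (6, 4)}.
Total count |C(F_7)_aff| = 8.


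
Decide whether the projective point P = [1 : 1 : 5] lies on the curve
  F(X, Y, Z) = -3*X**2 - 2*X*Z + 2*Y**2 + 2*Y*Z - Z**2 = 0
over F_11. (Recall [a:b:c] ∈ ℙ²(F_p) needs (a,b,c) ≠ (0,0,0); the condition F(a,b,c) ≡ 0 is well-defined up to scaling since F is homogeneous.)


F(1,1,5) ≡ 7 (mod 11); P is NOT on the curve.

Evaluate F(1, 1, 5) term-by-term (mod 11).
  -3*X**2 ↦ -3·1·1·1 = -3
  -2*X*Z ↦ -2·1·1·5 = -10
  2*Y**2 ↦ 2·1·1·1 = 2
  2*Y*Z ↦ 2·1·1·5 = 10
  -Z**2 ↦ -1·1·1·25 = -25
Sum: F(1, 1, 5) = (-3) + (-10) + (2) + (10) + (-25) = -26.
Reducing mod 11: -26 ≡ 7 (mod 11).
Since F(a, b, c) ≡ 7 ≠ 0 (mod 11), P does NOT lie on the curve.


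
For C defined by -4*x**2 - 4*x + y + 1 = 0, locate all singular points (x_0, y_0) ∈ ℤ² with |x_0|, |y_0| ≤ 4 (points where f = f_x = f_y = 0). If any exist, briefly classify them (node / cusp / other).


No singular points in the scanned grid; C is smooth there.

Compute partial derivatives:
  f_x = -8*x - 4.
  f_y = 1.
f_y = 1 is a nonzero constant, so f_y never vanishes: no point (x, y) can satisfy f = f_x = f_y = 0. In particular no (x, y) ∈ {−4, ..., 4}² is singular; the curve is smooth.


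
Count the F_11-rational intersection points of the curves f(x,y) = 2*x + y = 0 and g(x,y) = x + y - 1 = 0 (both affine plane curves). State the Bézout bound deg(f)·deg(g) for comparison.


Common zeros: {(10, 2)}; count = 1; Bézout bound = 1.

deg(f) = 1, deg(g) = 1, so Bézout bound = 1.
Scan x ∈ F_11. For each x, list the y ∈ F_11 with f(x, y) ≡ 0 and those with g(x, y) ≡ 0 (mod 11); the common zeros in that column are the intersection.
  x = 0: f ≡ 0 at y ∈ {0}; g ≡ 0 at y ∈ {1}; common: ∅.
  x = 1: f ≡ 0 at y ∈ {9}; g ≡ 0 at y ∈ {0}; common: ∅.
  x = 2: f ≡ 0 at y ∈ {7}; g ≡ 0 at y ∈ {10}; common: ∅.
  x = 3: f ≡ 0 at y ∈ {5}; g ≡ 0 at y ∈ {9}; common: ∅.
  x = 4: f ≡ 0 at y ∈ {3}; g ≡ 0 at y ∈ {8}; common: ∅.
  x = 5: f ≡ 0 at y ∈ {1}; g ≡ 0 at y ∈ {7}; common: ∅.
  x = 6: f ≡ 0 at y ∈ {10}; g ≡ 0 at y ∈ {6}; common: ∅.
  x = 7: f ≡ 0 at y ∈ {8}; g ≡ 0 at y ∈ {5}; common: ∅.
  x = 8: f ≡ 0 at y ∈ {6}; g ≡ 0 at y ∈ {4}; common: ∅.
  x = 9: f ≡ 0 at y ∈ {4}; g ≡ 0 at y ∈ {3}; common: ∅.
  x = 10: f ≡ 0 at y ∈ {2}; g ≡ 0 at y ∈ {2}; common: {2}.
Collecting: common zeros = {(10, 2)}, so the count is 1.
Comparison with the Bézout bound: 1 ≤ 1 = deg(f)·deg(g), as expected for curves with no common component (the bound is attained).


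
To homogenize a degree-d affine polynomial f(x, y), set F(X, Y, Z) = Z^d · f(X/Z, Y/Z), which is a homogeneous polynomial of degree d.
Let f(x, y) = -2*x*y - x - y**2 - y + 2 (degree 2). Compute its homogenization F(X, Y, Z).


F(X, Y, Z) = -2*X*Y - X*Z - Y**2 - Y*Z + 2*Z**2

deg(f) = 2.
Substitute x = X/Z, y = Y/Z into f, then multiply by Z^2.
  monomial -2·x^1·y^1 ↦ -2·X^1·Y^1·Z^0.
  monomial -1·x^1·y^0 ↦ -1·X^1·Y^0·Z^1.
  monomial -1·x^0·y^2 ↦ -1·X^0·Y^2·Z^0.
  monomial -1·x^0·y^1 ↦ -1·X^0·Y^1·Z^1.
  monomial 2·x^0·y^0 ↦ 2·X^0·Y^0·Z^2.
Collecting: F(X, Y, Z) = -2*X*Y - X*Z - Y**2 - Y*Z + 2*Z**2.


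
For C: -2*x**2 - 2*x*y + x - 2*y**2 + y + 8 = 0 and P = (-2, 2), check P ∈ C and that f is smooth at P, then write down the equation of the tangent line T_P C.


Tangent line at P: 5*x - 3*y + 16 = 0.

Step 1: f(-2, 2) = 0, so P lies on C.
Step 2: partial derivatives
  f_x(x, y) = -4*x - 2*y + 1, f_y(x, y) = -2*x - 4*y + 1.
  f_x(P) = 5, f_y(P) = -3 (gradient nonzero, so P is smooth).
Step 3: tangent line at P: 5·(x − -2) + -3·(y − 2) = 0.
Expanding: 5*x - 3*y + 16 = 0.


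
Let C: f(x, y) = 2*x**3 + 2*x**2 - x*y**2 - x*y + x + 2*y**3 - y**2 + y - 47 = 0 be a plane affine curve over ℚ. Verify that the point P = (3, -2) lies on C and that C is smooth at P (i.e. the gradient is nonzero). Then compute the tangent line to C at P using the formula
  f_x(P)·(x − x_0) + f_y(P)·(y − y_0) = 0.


Tangent line at P: 65*x + 38*y - 119 = 0.

Step 1: f(3, -2) = 0, so P lies on C.
Step 2: partial derivatives
  f_x(x, y) = 6*x**2 + 4*x - y**2 - y + 1, f_y(x, y) = -2*x*y - x + 6*y**2 - 2*y + 1.
  f_x(P) = 65, f_y(P) = 38 (gradient nonzero, so P is smooth).
Step 3: tangent line at P: 65·(x − 3) + 38·(y − -2) = 0.
Expanding: 65*x + 38*y - 119 = 0.


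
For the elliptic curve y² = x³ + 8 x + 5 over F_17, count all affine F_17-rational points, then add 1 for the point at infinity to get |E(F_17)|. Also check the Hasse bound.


Affine points = {(4, 4), (4, 13), (5, 0), (7, 8), (7, 9), (11, 8), (11, 9), (15, 7), (15, 10), (16, 8), (16, 9)}; affine count = 11; |E(F_17)| = 12.

Discriminant check: Δ ∝ 4a³ + 27b² = 4·8³ + 27·5² = 4·512 + 27·25 ≡ 3 (mod 17). Nonzero ⇒ E is nonsingular.
For each x ∈ F_17, compute rhs = x³ + 8·x + 5 mod 17, then count y ∈ F_17 with y² ≡ rhs.
  x = 0: rhs = 5, matching y values: none (0 points).
  x = 1: rhs = 14, matching y values: none (0 points).
  x = 2: rhs = 12, matching y values: none (0 points).
  x = 3: rhs = 5, matching y values: none (0 points).
  x = 4: rhs = 16, matching y values: 4, 13 (2 points).
  x = 5: rhs = 0, matching y values: 0 (1 points).
  x = 6: rhs = 14, matching y values: none (0 points).
  x = 7: rhs = 13, matching y values: 8, 9 (2 points).
  x = 8: rhs = 3, matching y values: none (0 points).
  x = 9: rhs = 7, matching y values: none (0 points).
  x = 10: rhs = 14, matching y values: none (0 points).
  x = 11: rhs = 13, matching y values: 8, 9 (2 points).
  x = 12: rhs = 10, matching y values: none (0 points).
  x = 13: rhs = 11, matching y values: none (0 points).
  x = 14: rhs = 5, matching y values: none (0 points).
  x = 15: rhs = 15, matching y values: 7, 10 (2 points).
  x = 16: rhs = 13, matching y values: 8, 9 (2 points).
Total affine count: 11.
Full point count |E(F_17)| = 11 + 1 = 12.
Hasse bound: |12 − (17+1)| = |-6| = 6 ≤ 2√17 ≈ 8.2462 ✓.


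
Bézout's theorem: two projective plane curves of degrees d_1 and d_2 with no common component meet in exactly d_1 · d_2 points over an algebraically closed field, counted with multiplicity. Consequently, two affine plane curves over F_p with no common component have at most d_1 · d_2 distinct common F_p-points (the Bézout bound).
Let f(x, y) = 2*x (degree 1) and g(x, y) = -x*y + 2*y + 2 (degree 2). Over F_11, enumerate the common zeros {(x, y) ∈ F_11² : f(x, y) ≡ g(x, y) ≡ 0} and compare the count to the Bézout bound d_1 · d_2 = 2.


Common zeros: {(0, 10)}; count = 1; Bézout bound = 2.

deg(f) = 1, deg(g) = 2, so Bézout bound = 2.
Scan x ∈ F_11. For each x, list the y ∈ F_11 with f(x, y) ≡ 0 and those with g(x, y) ≡ 0 (mod 11); the common zeros in that column are the intersection.
  x = 0: f ≡ 0 at y ∈ {0, 1, 2, 3, 4, 5, 6, 7, 8, 9, 10}; g ≡ 0 at y ∈ {10}; common: {10}.
  x = 1: f ≡ 0 at y ∈ ∅; g ≡ 0 at y ∈ {9}; common: ∅.
  x = 2: f ≡ 0 at y ∈ ∅; g ≡ 0 at y ∈ ∅; common: ∅.
  x = 3: f ≡ 0 at y ∈ ∅; g ≡ 0 at y ∈ {2}; common: ∅.
  x = 4: f ≡ 0 at y ∈ ∅; g ≡ 0 at y ∈ {1}; common: ∅.
  x = 5: f ≡ 0 at y ∈ ∅; g ≡ 0 at y ∈ {8}; common: ∅.
  x = 6: f ≡ 0 at y ∈ ∅; g ≡ 0 at y ∈ {6}; common: ∅.
  x = 7: f ≡ 0 at y ∈ ∅; g ≡ 0 at y ∈ {7}; common: ∅.
  x = 8: f ≡ 0 at y ∈ ∅; g ≡ 0 at y ∈ {4}; common: ∅.
  x = 9: f ≡ 0 at y ∈ ∅; g ≡ 0 at y ∈ {5}; common: ∅.
  x = 10: f ≡ 0 at y ∈ ∅; g ≡ 0 at y ∈ {3}; common: ∅.
Collecting: common zeros = {(0, 10)}, so the count is 1.
Comparison with the Bézout bound: 1 ≤ 2 = deg(f)·deg(g), as expected for curves with no common component (the affine F_11-count falls short of the bound because intersections may lie at infinity, over extension fields, or carry multiplicity).


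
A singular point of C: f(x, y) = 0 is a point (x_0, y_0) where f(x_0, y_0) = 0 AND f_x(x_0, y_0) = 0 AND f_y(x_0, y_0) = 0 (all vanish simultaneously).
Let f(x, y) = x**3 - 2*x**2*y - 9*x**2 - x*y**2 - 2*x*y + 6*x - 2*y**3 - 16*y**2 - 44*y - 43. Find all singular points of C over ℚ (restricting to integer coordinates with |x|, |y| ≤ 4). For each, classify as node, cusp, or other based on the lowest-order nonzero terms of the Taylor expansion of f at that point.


Singular points: {(1, -3)}; classification: cusp.

Compute partial derivatives:
  f_x = 3*x**2 - 4*x*y - 18*x - y**2 - 2*y + 6.
  f_y = -2*x**2 - 2*x*y - 2*x - 6*y**2 - 32*y - 44.
Scan x_0 ∈ {−4, ..., 4}. For each x_0, f_y(x_0, y) is a polynomial in y; find its integer roots y ∈ {−4, ..., 4}, then test f_x and f at those candidates.
  x = -4: f_y(-4, y) = -6*y**2 - 24*y - 68; no integer root y with |y| ≤ 4.
  x = -3: f_y(-3, y) = -6*y**2 - 26*y - 56; no integer root y with |y| ≤ 4.
  x = -2: f_y(-2, y) = -6*y**2 - 28*y - 48; no integer root y with |y| ≤ 4.
  x = -1: f_y(-1, y) = -6*y**2 - 30*y - 44; no integer root y with |y| ≤ 4.
  x = 0: f_y(0, y) = -6*y**2 - 32*y - 44; no integer root y with |y| ≤ 4.
  x = 1: f_y(1, y) = -6*y**2 - 34*y - 48; vanishes at y ∈ {-3}. (1, -3): f_x = 0, f = 0 — SINGULAR.
  x = 2: f_y(2, y) = -6*y**2 - 36*y - 56; no integer root y with |y| ≤ 4.
  x = 3: f_y(3, y) = -6*y**2 - 38*y - 68; no integer root y with |y| ≤ 4.
  x = 4: f_y(4, y) = -6*y**2 - 40*y - 84; no integer root y with |y| ≤ 4.
Only singular point on the grid: (1, -3).
Classify: substitute x = 1 + u, y = -3 + v and expand: f = u**3 - 2*u**2*v - u*v**2 - 2*v**3 + v**2.
No constant or linear terms (consistent with a singular point). Quadratic part: v**2. Cubic part: u**3 - 2*u**2*v - u*v**2 - 2*v**3.
The quadratic part v**2 is a perfect square, so there is a single (double) tangent line v = 0, i.e. y = -3. Restricting the cubic part to that line (v = 0) leaves u**3 ≠ 0, so f is not divisible by v and the branch is v² ≈ -u**3 to lowest order — this is a cusp.
Classification: cusp.


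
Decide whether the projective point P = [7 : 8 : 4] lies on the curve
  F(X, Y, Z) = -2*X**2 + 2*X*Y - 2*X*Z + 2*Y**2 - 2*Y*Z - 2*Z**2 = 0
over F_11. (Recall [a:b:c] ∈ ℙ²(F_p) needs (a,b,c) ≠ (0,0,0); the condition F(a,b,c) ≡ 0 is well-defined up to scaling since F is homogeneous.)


F(7,8,4) ≡ 1 (mod 11); P is NOT on the curve.

Evaluate F(7, 8, 4) term-by-term (mod 11).
  -2*X**2 ↦ -2·49·1·1 = -98
  2*X*Y ↦ 2·7·8·1 = 112
  -2*X*Z ↦ -2·7·1·4 = -56
  2*Y**2 ↦ 2·1·64·1 = 128
  -2*Y*Z ↦ -2·1·8·4 = -64
  -2*Z**2 ↦ -2·1·1·16 = -32
Sum: F(7, 8, 4) = (-98) + (112) + (-56) + (128) + (-64) + (-32) = -10.
Reducing mod 11: -10 ≡ 1 (mod 11).
Since F(a, b, c) ≡ 1 ≠ 0 (mod 11), P does NOT lie on the curve.


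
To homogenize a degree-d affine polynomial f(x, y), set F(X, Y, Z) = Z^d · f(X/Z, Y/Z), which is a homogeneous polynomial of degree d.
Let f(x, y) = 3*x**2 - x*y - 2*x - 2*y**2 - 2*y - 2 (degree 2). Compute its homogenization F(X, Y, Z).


F(X, Y, Z) = 3*X**2 - X*Y - 2*X*Z - 2*Y**2 - 2*Y*Z - 2*Z**2

deg(f) = 2.
Substitute x = X/Z, y = Y/Z into f, then multiply by Z^2.
  monomial 3·x^2·y^0 ↦ 3·X^2·Y^0·Z^0.
  monomial -1·x^1·y^1 ↦ -1·X^1·Y^1·Z^0.
  monomial -2·x^1·y^0 ↦ -2·X^1·Y^0·Z^1.
  monomial -2·x^0·y^2 ↦ -2·X^0·Y^2·Z^0.
  monomial -2·x^0·y^1 ↦ -2·X^0·Y^1·Z^1.
  monomial -2·x^0·y^0 ↦ -2·X^0·Y^0·Z^2.
Collecting: F(X, Y, Z) = 3*X**2 - X*Y - 2*X*Z - 2*Y**2 - 2*Y*Z - 2*Z**2.


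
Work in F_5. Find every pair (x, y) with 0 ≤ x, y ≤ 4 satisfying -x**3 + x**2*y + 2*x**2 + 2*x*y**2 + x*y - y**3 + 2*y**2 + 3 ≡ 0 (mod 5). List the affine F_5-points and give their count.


Affine F_5-points: {(3, 3), (4, 1)}; count = 2.

For each of the 25 pairs (x, y) ∈ F_5², evaluate f(x, y) mod 5. Record the zeros.
  x = 0: [0↦3, 1↦4, 2↦3, 3↦4, 4↦1]  zeros at y ∈ ∅
  x = 1: [0↦4, 1↦4, 2↦1, 3↦4, 4↦2]  zeros at y ∈ ∅
  x = 2: [0↦3, 1↦4, 2↦1, 3↦3, 4↦4]  zeros at y ∈ ∅
  x = 3: [0↦4, 1↦3, 2↦2, 3↦0, 4↦1]  zeros at y ∈ {3}
  x = 4: [0↦1, 1↦0, 2↦3, 3↦4, 4↦2]  zeros at y ∈ {1}
Collecting zeros: affine points = {(3, 3), (4, 1)}.
Total count |C(F_5)_aff| = 2.


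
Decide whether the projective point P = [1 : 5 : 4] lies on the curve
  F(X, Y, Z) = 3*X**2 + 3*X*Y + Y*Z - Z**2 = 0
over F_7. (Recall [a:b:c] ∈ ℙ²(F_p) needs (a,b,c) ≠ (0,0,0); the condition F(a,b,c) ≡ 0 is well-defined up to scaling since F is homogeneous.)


F(1,5,4) ≡ 1 (mod 7); P is NOT on the curve.

Evaluate F(1, 5, 4) term-by-term (mod 7).
  3*X**2 ↦ 3·1·1·1 = 3
  3*X*Y ↦ 3·1·5·1 = 15
  Y*Z ↦ 1·1·5·4 = 20
  -Z**2 ↦ -1·1·1·16 = -16
Sum: F(1, 5, 4) = (3) + (15) + (20) + (-16) = 22.
Reducing mod 7: 22 ≡ 1 (mod 7).
Since F(a, b, c) ≡ 1 ≠ 0 (mod 7), P does NOT lie on the curve.


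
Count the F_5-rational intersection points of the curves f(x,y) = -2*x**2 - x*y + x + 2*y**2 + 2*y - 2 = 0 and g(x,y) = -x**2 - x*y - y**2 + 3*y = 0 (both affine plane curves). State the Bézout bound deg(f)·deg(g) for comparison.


Common zeros: {(1, 1), (2, 3)}; count = 2; Bézout bound = 4.

deg(f) = 2, deg(g) = 2, so Bézout bound = 4.
Scan x ∈ F_5. For each x, list the y ∈ F_5 with f(x, y) ≡ 0 and those with g(x, y) ≡ 0 (mod 5); the common zeros in that column are the intersection.
  x = 0: f ≡ 0 at y ∈ {2}; g ≡ 0 at y ∈ {0, 3}; common: ∅.
  x = 1: f ≡ 0 at y ∈ {1}; g ≡ 0 at y ∈ {1}; common: {1}.
  x = 2: f ≡ 0 at y ∈ {2, 3}; g ≡ 0 at y ∈ {3}; common: {3}.
  x = 3: f ≡ 0 at y ∈ ∅; g ≡ 0 at y ∈ {1, 4}; common: ∅.
  x = 4: f ≡ 0 at y ∈ {0, 1}; g ≡ 0 at y ∈ ∅; common: ∅.
Collecting: common zeros = {(1, 1), (2, 3)}, so the count is 2.
Comparison with the Bézout bound: 2 ≤ 4 = deg(f)·deg(g), as expected for curves with no common component (the affine F_5-count falls short of the bound because intersections may lie at infinity, over extension fields, or carry multiplicity).


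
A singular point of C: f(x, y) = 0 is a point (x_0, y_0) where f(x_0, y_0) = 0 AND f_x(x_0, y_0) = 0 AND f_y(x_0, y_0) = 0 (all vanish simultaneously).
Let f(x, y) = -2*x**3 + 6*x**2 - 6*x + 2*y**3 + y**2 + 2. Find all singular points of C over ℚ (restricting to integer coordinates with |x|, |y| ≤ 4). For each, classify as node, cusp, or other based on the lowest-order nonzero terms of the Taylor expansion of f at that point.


Singular points: {(1, 0)}; classification: cusp.

Compute partial derivatives:
  f_x = -6*x**2 + 12*x - 6.
  f_y = 6*y**2 + 2*y.
Scan x_0 ∈ {−4, ..., 4}. For each x_0, f_y(x_0, y) is a polynomial in y; find its integer roots y ∈ {−4, ..., 4}, then test f_x and f at those candidates.
  x = -4: f_y(-4, y) = 6*y**2 + 2*y; vanishes at y ∈ {0}. (-4, 0): f_x = -150 ≠ 0.
  x = -3: f_y(-3, y) = 6*y**2 + 2*y; vanishes at y ∈ {0}. (-3, 0): f_x = -96 ≠ 0.
  x = -2: f_y(-2, y) = 6*y**2 + 2*y; vanishes at y ∈ {0}. (-2, 0): f_x = -54 ≠ 0.
  x = -1: f_y(-1, y) = 6*y**2 + 2*y; vanishes at y ∈ {0}. (-1, 0): f_x = -24 ≠ 0.
  x = 0: f_y(0, y) = 6*y**2 + 2*y; vanishes at y ∈ {0}. (0, 0): f_x = -6 ≠ 0.
  x = 1: f_y(1, y) = 6*y**2 + 2*y; vanishes at y ∈ {0}. (1, 0): f_x = 0, f = 0 — SINGULAR.
  x = 2: f_y(2, y) = 6*y**2 + 2*y; vanishes at y ∈ {0}. (2, 0): f_x = -6 ≠ 0.
  x = 3: f_y(3, y) = 6*y**2 + 2*y; vanishes at y ∈ {0}. (3, 0): f_x = -24 ≠ 0.
  x = 4: f_y(4, y) = 6*y**2 + 2*y; vanishes at y ∈ {0}. (4, 0): f_x = -54 ≠ 0.
Only singular point on the grid: (1, 0).
Classify: substitute x = 1 + u, y = 0 + v and expand: f = -2*u**3 + 2*v**3 + v**2.
No constant or linear terms (consistent with a singular point). Quadratic part: v**2. Cubic part: -2*u**3 + 2*v**3.
The quadratic part v**2 is a perfect square, so there is a single (double) tangent line v = 0, i.e. y = 0. Restricting the cubic part to that line (v = 0) leaves -2*u**3 ≠ 0, so f is not divisible by v and the branch is v² ≈ 2*u**3 to lowest order — this is a cusp.
Classification: cusp.


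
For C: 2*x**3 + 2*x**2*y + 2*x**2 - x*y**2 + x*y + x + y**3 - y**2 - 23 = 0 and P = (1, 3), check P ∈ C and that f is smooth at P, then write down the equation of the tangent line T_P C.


Tangent line at P: 17*x + 18*y - 71 = 0.

Step 1: f(1, 3) = 0, so P lies on C.
Step 2: partial derivatives
  f_x(x, y) = 6*x**2 + 4*x*y + 4*x - y**2 + y + 1, f_y(x, y) = 2*x**2 - 2*x*y + x + 3*y**2 - 2*y.
  f_x(P) = 17, f_y(P) = 18 (gradient nonzero, so P is smooth).
Step 3: tangent line at P: 17·(x − 1) + 18·(y − 3) = 0.
Expanding: 17*x + 18*y - 71 = 0.


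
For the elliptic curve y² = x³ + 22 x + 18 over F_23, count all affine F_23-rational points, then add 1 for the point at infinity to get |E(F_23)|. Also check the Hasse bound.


Affine points = {(0, 8), (0, 15), (1, 8), (1, 15), (2, 1), (2, 22), (4, 3), (4, 20), (5, 0), (7, 3), (7, 20), (8, 4), (8, 19), (9, 5), (9, 18), (11, 2), (11, 21), (12, 3), (12, 20), (16, 2), (16, 21), (18, 6), (18, 17), (19, 2), (19, 21), (21, 9), (21, 14), (22, 8), (22, 15)}; affine count = 29; |E(F_23)| = 30.

Discriminant check: Δ ∝ 4a³ + 27b² = 4·22³ + 27·18² = 4·10648 + 27·324 ≡ 4 (mod 23). Nonzero ⇒ E is nonsingular.
For each x ∈ F_23, compute rhs = x³ + 22·x + 18 mod 23, then count y ∈ F_23 with y² ≡ rhs.
  x = 0: rhs = 18, matching y values: 8, 15 (2 points).
  x = 1: rhs = 18, matching y values: 8, 15 (2 points).
  x = 2: rhs = 1, matching y values: 1, 22 (2 points).
  x = 3: rhs = 19, matching y values: none (0 points).
  x = 4: rhs = 9, matching y values: 3, 20 (2 points).
  x = 5: rhs = 0, matching y values: 0 (1 points).
  x = 6: rhs = 21, matching y values: none (0 points).
  x = 7: rhs = 9, matching y values: 3, 20 (2 points).
  x = 8: rhs = 16, matching y values: 4, 19 (2 points).
  x = 9: rhs = 2, matching y values: 5, 18 (2 points).
  x = 10: rhs = 19, matching y values: none (0 points).
  x = 11: rhs = 4, matching y values: 2, 21 (2 points).
  x = 12: rhs = 9, matching y values: 3, 20 (2 points).
  x = 13: rhs = 17, matching y values: none (0 points).
  x = 14: rhs = 11, matching y values: none (0 points).
  x = 15: rhs = 20, matching y values: none (0 points).
  x = 16: rhs = 4, matching y values: 2, 21 (2 points).
  x = 17: rhs = 15, matching y values: none (0 points).
  x = 18: rhs = 13, matching y values: 6, 17 (2 points).
  x = 19: rhs = 4, matching y values: 2, 21 (2 points).
  x = 20: rhs = 17, matching y values: none (0 points).
  x = 21: rhs = 12, matching y values: 9, 14 (2 points).
  x = 22: rhs = 18, matching y values: 8, 15 (2 points).
Total affine count: 29.
Full point count |E(F_23)| = 29 + 1 = 30.
Hasse bound: |30 − (23+1)| = |6| = 6 ≤ 2√23 ≈ 9.5917 ✓.


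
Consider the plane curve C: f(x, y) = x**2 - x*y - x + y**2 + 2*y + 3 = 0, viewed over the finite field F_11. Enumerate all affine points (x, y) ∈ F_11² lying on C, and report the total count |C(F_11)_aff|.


Affine F_11-points: {(0, 2), (0, 7), (1, 5), (3, 2), (3, 10), (5, 5), (5, 9), (6, 0), (6, 4), (8, 7), (8, 10), (10, 4)}; count = 12.

For each of the 121 pairs (x, y) ∈ F_11², evaluate f(x, y) mod 11. Record the zeros.
  x = 0: [0↦3, 1↦6, 2↦0, 3↦7, 4↦5, 5↦5, 6↦7, 7↦0, 8↦6, 9↦3, 10↦2]  zeros at y ∈ {2, 7}
  x = 1: [0↦3, 1↦5, 2↦9, 3↦4, 4↦1, 5↦0, 6↦1, 7↦4, 8↦9, 9↦5, 10↦3]  zeros at y ∈ {5}
  x = 2: [0↦5, 1↦6, 2↦9, 3↦3, 4↦10, 5↦8, 6↦8, 7↦10, 8↦3, 9↦9, 10↦6]  zeros at y ∈ ∅
  x = 3: [0↦9, 1↦9, 2↦0, 3↦4, 4↦10, 5↦7, 6↦6, 7↦7, 8↦10, 9↦4, 10↦0]  zeros at y ∈ {2, 10}
  x = 4: [0↦4, 1↦3, 2↦4, 3↦7, 4↦1, 5↦8, 6↦6, 7↦6, 8↦8, 9↦1, 10↦7]  zeros at y ∈ ∅
  x = 5: [0↦1, 1↦10, 2↦10, 3↦1, 4↦5, 5↦0, 6↦8, 7↦7, 8↦8, 9↦0, 10↦5]  zeros at y ∈ {5, 9}
  x = 6: [0↦0, 1↦8, 2↦7, 3↦8, 4↦0, 5↦5, 6↦1, 7↦10, 8↦10, 9↦1, 10↦5]  zeros at y ∈ {0, 4}
  x = 7: [0↦1, 1↦8, 2↦6, 3↦6, 4↦8, 5↦1, 6↦7, 7↦4, 8↦3, 9↦4, 10↦7]  zeros at y ∈ ∅
  x = 8: [0↦4, 1↦10, 2↦7, 3↦6, 4↦7, 5↦10, 6↦4, 7↦0, 8↦9, 9↦9, 10↦0]  zeros at y ∈ {7, 10}
  x = 9: [0↦9, 1↦3, 2↦10, 3↦8, 4↦8, 5↦10, 6↦3, 7↦9, 8↦6, 9↦5, 10↦6]  zeros at y ∈ ∅
  x = 10: [0↦5, 1↦9, 2↦4, 3↦1, 4↦0, 5↦1, 6↦4, 7↦9, 8↦5, 9↦3, 10↦3]  zeros at y ∈ {4}
Collecting zeros: affine points = {(0, 2), (0, 7), (1, 5), (3, 2), (3, 10), (5, 5), (5, 9), (6, 0), (6, 4), (8, 7), (8, 10), (10, 4)}.
Total count |C(F_11)_aff| = 12.
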